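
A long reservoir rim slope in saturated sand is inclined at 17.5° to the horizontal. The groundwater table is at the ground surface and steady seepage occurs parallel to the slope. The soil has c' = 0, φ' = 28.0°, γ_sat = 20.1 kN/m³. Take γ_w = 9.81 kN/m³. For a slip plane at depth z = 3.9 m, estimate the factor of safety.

With seepage parallel to the slope and the water table at the surface, the effective normal stress on the slip plane uses the buoyant unit weight γ' = γ_sat − γ_w while the driving shear stress uses γ_sat:
FS = [c' + γ' z cos²β tanφ'] / [γ_sat z sinβ cosβ]
(For c' = 0 this reduces to FS = (γ'/γ_sat)·tanφ'/tanβ.)
γ' = 20.1 − 9.81 = 10.29 kN/m³
Numerator = 0.0 + 10.29·3.9·cos²17.5°·tan28.0° = 0.0 + 10.29·3.9·0.9096·0.5317 = 19.409 kPa
Denominator = 20.1·3.9·sin17.5°·cos17.5° = 20.1·3.9·0.3007·0.9537 = 22.481 kPa
FS = 19.409 / 22.481 = 0.863

FS = 0.86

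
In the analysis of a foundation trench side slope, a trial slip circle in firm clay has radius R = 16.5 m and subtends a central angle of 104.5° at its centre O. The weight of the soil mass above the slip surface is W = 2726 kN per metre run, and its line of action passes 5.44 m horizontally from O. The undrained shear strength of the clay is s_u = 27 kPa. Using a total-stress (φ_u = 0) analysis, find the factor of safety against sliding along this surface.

Taking moments about the centre O, the resisting moment is provided by the undrained shear strength acting along the arc:
Arc length L_a = R·θ = 16.5·(104.5°·π/180) = 16.5·1.8239 = 30.09 m
M_R = s_u·L_a·R = 27·30.09·16.5 = 13406.8 kN·m/m
M_D = W·d = 2726·5.44 = 14829.4 kN·m/m
FS = M_R / M_D = 13406.8 / 14829.4 = 0.904

FS = 0.90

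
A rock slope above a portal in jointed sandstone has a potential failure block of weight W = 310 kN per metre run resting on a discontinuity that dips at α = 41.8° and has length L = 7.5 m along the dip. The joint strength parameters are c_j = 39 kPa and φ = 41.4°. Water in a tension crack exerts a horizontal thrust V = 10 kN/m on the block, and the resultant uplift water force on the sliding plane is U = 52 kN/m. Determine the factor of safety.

FS = 2.08

Resolving the block weight along and normal to the plane and applying the Mohr–Coulomb strength on the joint:
N' = W cosα − U − V sinα = 310·cos41.8° − 52 − 10·sin41.8° = 172.4 kN/m
Driving force T = W sinα + V cosα = 310·sin41.8° + 10·cos41.8° = 214.1 kN/m
Resisting force R = c_j·L + N'·tanφ = 39·7.5 + 172.4·tan41.4° = 292.5 + 152.0 = 444.5 kN/m
FS = R / T = 444.5 / 214.1 = 2.076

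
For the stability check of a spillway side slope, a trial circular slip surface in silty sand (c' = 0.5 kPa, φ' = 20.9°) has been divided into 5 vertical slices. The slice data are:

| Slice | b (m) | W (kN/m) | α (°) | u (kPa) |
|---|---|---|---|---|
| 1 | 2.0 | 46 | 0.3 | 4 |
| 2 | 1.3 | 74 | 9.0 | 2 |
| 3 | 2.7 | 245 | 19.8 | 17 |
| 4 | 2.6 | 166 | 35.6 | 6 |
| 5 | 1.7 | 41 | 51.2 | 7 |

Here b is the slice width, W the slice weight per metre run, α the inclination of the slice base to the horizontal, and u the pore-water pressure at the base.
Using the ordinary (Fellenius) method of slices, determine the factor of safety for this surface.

FS = 0.73

Ordinary method of slices: FS = Σ[c'·Δl_i + (W_i cosα_i − u_i·Δl_i)·tanφ'] / Σ W_i sinα_i, with Δl_i = b_i / cosα_i.
Slice 1: Δl = 2.0/cos0.3° = 2.000 m; N'_1 = 46·cos0.3° − 4·2.000 = 38.0; c'Δl = 1.00; W sinα = 0.2
Slice 2: Δl = 1.3/cos9.0° = 1.316 m; N'_2 = 74·cos9.0° − 2·1.316 = 70.5; c'Δl = 0.66; W sinα = 11.6
Slice 3: Δl = 2.7/cos19.8° = 2.870 m; N'_3 = 245·cos19.8° − 17·2.870 = 181.7; c'Δl = 1.43; W sinα = 83.0
Slice 4: Δl = 2.6/cos35.6° = 3.198 m; N'_4 = 166·cos35.6° − 6·3.198 = 115.8; c'Δl = 1.60; W sinα = 96.6
Slice 5: Δl = 1.7/cos51.2° = 2.713 m; N'_5 = 41·cos51.2° − 7·2.713 = 6.7; c'Δl = 1.36; W sinα = 32.0
Σc'Δl = 6.0 kN/m; ΣN' = 412.7 kN/m; ΣW sinα = 223.4 kN/m
Resisting = 6.0 + 412.7·tan20.9° = 6.0 + 157.6 = 163.6 kN/m
FS = 163.6 / 223.4 = 0.732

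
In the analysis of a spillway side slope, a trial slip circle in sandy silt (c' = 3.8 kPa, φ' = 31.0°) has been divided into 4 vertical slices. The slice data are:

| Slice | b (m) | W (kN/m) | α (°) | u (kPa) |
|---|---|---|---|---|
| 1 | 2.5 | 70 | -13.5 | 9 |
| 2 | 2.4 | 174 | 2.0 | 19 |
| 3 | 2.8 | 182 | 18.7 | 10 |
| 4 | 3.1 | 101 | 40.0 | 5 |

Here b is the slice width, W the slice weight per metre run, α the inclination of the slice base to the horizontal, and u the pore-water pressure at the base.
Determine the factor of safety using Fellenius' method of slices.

FS = 2.39

Ordinary method of slices: FS = Σ[c'·Δl_i + (W_i cosα_i − u_i·Δl_i)·tanφ'] / Σ W_i sinα_i, with Δl_i = b_i / cosα_i.
Slice 1: Δl = 2.5/cos(-13.5°) = 2.571 m; N'_1 = 70·cos(-13.5°) − 9·2.571 = 44.9; c'Δl = 9.77; W sinα = -16.3
Slice 2: Δl = 2.4/cos2.0° = 2.401 m; N'_2 = 174·cos2.0° − 19·2.401 = 128.3; c'Δl = 9.13; W sinα = 6.1
Slice 3: Δl = 2.8/cos18.7° = 2.956 m; N'_3 = 182·cos18.7° − 10·2.956 = 142.8; c'Δl = 11.23; W sinα = 58.4
Slice 4: Δl = 3.1/cos40.0° = 4.047 m; N'_4 = 101·cos40.0° − 5·4.047 = 57.1; c'Δl = 15.38; W sinα = 64.9
Σc'Δl = 45.5 kN/m; ΣN' = 373.2 kN/m; ΣW sinα = 113.0 kN/m
Resisting = 45.5 + 373.2·tan31.0° = 45.5 + 224.2 = 269.7 kN/m
FS = 269.7 / 113.0 = 2.387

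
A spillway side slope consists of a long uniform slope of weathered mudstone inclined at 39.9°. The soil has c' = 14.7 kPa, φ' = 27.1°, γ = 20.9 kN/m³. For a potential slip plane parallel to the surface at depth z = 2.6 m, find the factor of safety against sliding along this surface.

FS = 1.16

For an infinite slope with a slip plane parallel to the surface (no pore pressure): FS = [c' + γz cos²β tanφ'] / [γz sinβ cosβ].
γz = 20.9·2.6 = 54.34 kN/m²
Numerator = 14.7 + 54.34·cos²39.9°·tan27.1° = 14.7 + 54.34·0.5885·0.5117 = 31.066 kPa
Denominator = 54.34·sin39.9°·cos39.9° = 54.34·0.6414·0.7672 = 26.741 kPa
FS = 31.066 / 26.741 = 1.162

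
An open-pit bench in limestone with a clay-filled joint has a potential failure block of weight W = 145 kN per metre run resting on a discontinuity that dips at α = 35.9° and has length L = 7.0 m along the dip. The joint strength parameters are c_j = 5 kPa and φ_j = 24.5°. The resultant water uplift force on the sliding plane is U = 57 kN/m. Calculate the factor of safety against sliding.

FS = 0.74

Resolving the block weight along and normal to the plane and applying the Mohr–Coulomb strength on the joint:
N' = W cosα − U = 145·cos35.9° − 57 = 60.5 kN/m
Driving force T = W sinα = 145·sin35.9° = 85.0 kN/m
Resisting force R = c_j·L + N'·tanφ_j = 5·7.0 + 60.5·tan24.5° = 35.0 + 27.6 = 62.6 kN/m
FS = R / T = 62.6 / 85.0 = 0.736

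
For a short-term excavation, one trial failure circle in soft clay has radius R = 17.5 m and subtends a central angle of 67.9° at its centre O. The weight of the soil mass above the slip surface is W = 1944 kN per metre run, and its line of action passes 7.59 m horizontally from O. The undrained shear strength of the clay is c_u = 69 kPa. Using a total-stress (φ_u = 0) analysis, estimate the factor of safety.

FS = 1.70

Taking moments about the centre O, the resisting moment is provided by the undrained shear strength acting along the arc:
Arc length L_a = R·θ = 17.5·(67.9°·π/180) = 17.5·1.1851 = 20.74 m
M_R = c_u·L_a·R = 69·20.74·17.5 = 25042.2 kN·m/m
M_D = W·d = 1944·7.59 = 14755.0 kN·m/m
FS = M_R / M_D = 25042.2 / 14755.0 = 1.697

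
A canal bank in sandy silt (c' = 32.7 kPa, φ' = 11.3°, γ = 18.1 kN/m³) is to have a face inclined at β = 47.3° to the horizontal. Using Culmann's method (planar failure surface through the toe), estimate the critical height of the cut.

Culmann's analysis gives the critical failure plane at α_cr = (β + φ')/2 = (47.3 + 11.3)/2 = 29.3°, and the critical height
H_c = (4c'/γ) · sinβ cosφ' / [1 − cos(β − φ')]
    = (4·32.7/18.1) · sin47.3°·cos11.3° / [1 − cos(36.0°)]
    = 7.227 · 0.7349·0.9806 / [1 − 0.8090]
    = 7.227 · 0.7207 / 0.1910
    = 27.27 m

H_c = 27.27 m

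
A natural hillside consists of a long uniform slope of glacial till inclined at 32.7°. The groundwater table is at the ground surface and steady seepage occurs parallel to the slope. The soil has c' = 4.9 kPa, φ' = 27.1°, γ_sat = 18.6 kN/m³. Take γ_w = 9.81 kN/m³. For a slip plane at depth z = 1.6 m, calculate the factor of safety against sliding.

With seepage parallel to the slope and the water table at the surface, the effective normal stress on the slip plane uses the buoyant unit weight γ' = γ_sat − γ_w while the driving shear stress uses γ_sat:
FS = [c' + γ' z cos²β tanφ'] / [γ_sat z sinβ cosβ]
γ' = 18.6 − 9.81 = 8.79 kN/m³
Numerator = 4.9 + 8.79·1.6·cos²32.7°·tan27.1° = 4.9 + 8.79·1.6·0.7081·0.5117 = 9.996 kPa
Denominator = 18.6·1.6·sin32.7°·cos32.7° = 18.6·1.6·0.5402·0.8415 = 13.529 kPa
FS = 9.996 / 13.529 = 0.739

FS = 0.74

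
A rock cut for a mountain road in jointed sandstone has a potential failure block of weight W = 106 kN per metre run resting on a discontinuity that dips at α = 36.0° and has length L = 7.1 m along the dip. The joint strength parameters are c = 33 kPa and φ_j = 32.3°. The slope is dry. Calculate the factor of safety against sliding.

Resolving the block weight along and normal to the plane and applying the Mohr–Coulomb strength on the joint:
N' = W cosα = 106·cos36.0° = 85.8 kN/m
Driving force T = W sinα = 106·sin36.0° = 62.3 kN/m
Resisting force R = c·L + N'·tanφ_j = 33·7.1 + 85.8·tan32.3° = 234.3 + 54.2 = 288.5 kN/m
FS = R / T = 288.5 / 62.3 = 4.631

FS = 4.63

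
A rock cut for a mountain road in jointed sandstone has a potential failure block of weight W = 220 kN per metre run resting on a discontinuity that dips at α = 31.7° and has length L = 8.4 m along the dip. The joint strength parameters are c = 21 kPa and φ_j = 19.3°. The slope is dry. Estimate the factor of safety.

FS = 2.09

Resolving the block weight along and normal to the plane and applying the Mohr–Coulomb strength on the joint:
N' = W cosα = 220·cos31.7° = 187.2 kN/m
Driving force T = W sinα = 220·sin31.7° = 115.6 kN/m
Resisting force R = c·L + N'·tanφ_j = 21·8.4 + 187.2·tan19.3° = 176.4 + 65.5 = 241.9 kN/m
FS = R / T = 241.9 / 115.6 = 2.093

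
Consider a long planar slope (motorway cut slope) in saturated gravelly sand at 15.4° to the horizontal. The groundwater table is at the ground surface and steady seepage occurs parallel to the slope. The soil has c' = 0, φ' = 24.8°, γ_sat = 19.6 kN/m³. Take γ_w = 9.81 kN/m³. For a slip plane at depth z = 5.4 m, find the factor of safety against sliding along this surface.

With seepage parallel to the slope and the water table at the surface, the effective normal stress on the slip plane uses the buoyant unit weight γ' = γ_sat − γ_w while the driving shear stress uses γ_sat:
FS = [c' + γ' z cos²β tanφ'] / [γ_sat z sinβ cosβ]
(For c' = 0 this reduces to FS = (γ'/γ_sat)·tanφ'/tanβ.)
γ' = 19.6 − 9.81 = 9.79 kN/m³
Numerator = 0.0 + 9.79·5.4·cos²15.4°·tan24.8° = 0.0 + 9.79·5.4·0.9295·0.4621 = 22.705 kPa
Denominator = 19.6·5.4·sin15.4°·cos15.4° = 19.6·5.4·0.2656·0.9641 = 27.097 kPa
FS = 22.705 / 27.097 = 0.838

FS = 0.84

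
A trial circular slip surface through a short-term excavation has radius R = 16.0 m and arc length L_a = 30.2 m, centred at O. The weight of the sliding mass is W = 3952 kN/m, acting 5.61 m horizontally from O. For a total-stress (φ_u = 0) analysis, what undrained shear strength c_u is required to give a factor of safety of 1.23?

FS = c_u·L_a·R / (W·d), so c_u = FS·W·d / (L_a·R).
c_u = 1.23·3952·5.61 / (30.20·16.0) = 27270.0 / 483.20 = 56.44 kPa

c_u = 56.4 kPa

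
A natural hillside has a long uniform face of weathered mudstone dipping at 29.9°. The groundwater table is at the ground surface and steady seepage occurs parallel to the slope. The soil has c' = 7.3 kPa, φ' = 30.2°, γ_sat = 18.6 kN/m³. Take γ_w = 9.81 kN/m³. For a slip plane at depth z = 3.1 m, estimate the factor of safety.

FS = 0.77

With seepage parallel to the slope and the water table at the surface, the effective normal stress on the slip plane uses the buoyant unit weight γ' = γ_sat − γ_w while the driving shear stress uses γ_sat:
FS = [c' + γ' z cos²β tanφ'] / [γ_sat z sinβ cosβ]
γ' = 18.6 − 9.81 = 8.79 kN/m³
Numerator = 7.3 + 8.79·3.1·cos²29.9°·tan30.2° = 7.3 + 8.79·3.1·0.7515·0.5820 = 19.218 kPa
Denominator = 18.6·3.1·sin29.9°·cos29.9° = 18.6·3.1·0.4985·0.8669 = 24.917 kPa
FS = 19.218 / 24.917 = 0.771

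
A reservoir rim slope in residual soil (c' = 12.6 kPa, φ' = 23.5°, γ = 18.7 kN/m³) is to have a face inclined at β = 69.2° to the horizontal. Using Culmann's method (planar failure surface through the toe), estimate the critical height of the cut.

Culmann's analysis gives the critical failure plane at α_cr = (β + φ')/2 = (69.2 + 23.5)/2 = 46.4°, and the critical height
H_c = (4c'/γ) · sinβ cosφ' / [1 − cos(β − φ')]
    = (4·12.6/18.7) · sin69.2°·cos23.5° / [1 − cos(45.7°)]
    = 2.695 · 0.9348·0.9171 / [1 − 0.6984]
    = 2.695 · 0.8573 / 0.3016
    = 7.66 m

H_c = 7.66 m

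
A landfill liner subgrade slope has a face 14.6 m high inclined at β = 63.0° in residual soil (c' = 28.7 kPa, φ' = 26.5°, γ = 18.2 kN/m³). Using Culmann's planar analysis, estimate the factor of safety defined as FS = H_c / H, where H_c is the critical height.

H_c = (4c'/γ) · sinβ cosφ' / [1 − cos(β − φ')]
    = (4·28.7/18.2) · sin63.0°·cos26.5° / [1 − cos36.5°]
    = 6.308 · 0.7974 / 0.1961 = 25.64 m
FS = H_c / H = 25.64 / 14.6 = 1.756

FS = 1.76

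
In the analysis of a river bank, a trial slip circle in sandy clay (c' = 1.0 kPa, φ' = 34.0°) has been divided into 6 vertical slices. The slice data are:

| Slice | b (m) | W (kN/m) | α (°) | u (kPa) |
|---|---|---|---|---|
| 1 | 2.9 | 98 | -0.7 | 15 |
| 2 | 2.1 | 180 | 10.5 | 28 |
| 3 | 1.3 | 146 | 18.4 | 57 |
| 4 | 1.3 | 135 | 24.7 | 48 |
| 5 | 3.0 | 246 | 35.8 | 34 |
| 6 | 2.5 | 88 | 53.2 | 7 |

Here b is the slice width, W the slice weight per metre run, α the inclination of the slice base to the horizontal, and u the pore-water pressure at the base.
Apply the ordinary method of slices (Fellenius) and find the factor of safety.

FS = 0.79

Ordinary method of slices: FS = Σ[c'·Δl_i + (W_i cosα_i − u_i·Δl_i)·tanφ'] / Σ W_i sinα_i, with Δl_i = b_i / cosα_i.
Slice 1: Δl = 2.9/cos(-0.7°) = 2.900 m; N'_1 = 98·cos(-0.7°) − 15·2.900 = 54.5; c'Δl = 2.90; W sinα = -1.2
Slice 2: Δl = 2.1/cos10.5° = 2.136 m; N'_2 = 180·cos10.5° − 28·2.136 = 117.2; c'Δl = 2.14; W sinα = 32.8
Slice 3: Δl = 1.3/cos18.4° = 1.370 m; N'_3 = 146·cos18.4° − 57·1.370 = 60.4; c'Δl = 1.37; W sinα = 46.1
Slice 4: Δl = 1.3/cos24.7° = 1.431 m; N'_4 = 135·cos24.7° − 48·1.431 = 54.0; c'Δl = 1.43; W sinα = 56.4
Slice 5: Δl = 3.0/cos35.8° = 3.699 m; N'_5 = 246·cos35.8° − 34·3.699 = 73.8; c'Δl = 3.70; W sinα = 143.9
Slice 6: Δl = 2.5/cos53.2° = 4.173 m; N'_6 = 88·cos53.2° − 7·4.173 = 23.5; c'Δl = 4.17; W sinα = 70.5
Σc'Δl = 15.7 kN/m; ΣN' = 383.3 kN/m; ΣW sinα = 348.5 kN/m
Resisting = 15.7 + 383.3·tan34.0° = 15.7 + 258.6 = 274.3 kN/m
FS = 274.3 / 348.5 = 0.787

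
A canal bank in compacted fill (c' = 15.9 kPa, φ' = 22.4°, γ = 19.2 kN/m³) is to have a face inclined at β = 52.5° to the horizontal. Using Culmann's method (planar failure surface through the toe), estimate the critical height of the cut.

Culmann's analysis gives the critical failure plane at α_cr = (β + φ')/2 = (52.5 + 22.4)/2 = 37.5°, and the critical height
H_c = (4c'/γ) · sinβ cosφ' / [1 − cos(β − φ')]
    = (4·15.9/19.2) · sin52.5°·cos22.4° / [1 − cos(30.1°)]
    = 3.312 · 0.7934·0.9245 / [1 − 0.8652]
    = 3.312 · 0.7335 / 0.1348
    = 18.02 m

H_c = 18.02 m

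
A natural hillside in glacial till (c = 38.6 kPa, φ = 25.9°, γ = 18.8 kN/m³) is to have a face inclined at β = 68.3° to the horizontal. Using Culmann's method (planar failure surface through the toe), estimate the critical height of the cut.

H_c = 26.25 m

Culmann's analysis gives the critical failure plane at α_cr = (β + φ)/2 = (68.3 + 25.9)/2 = 47.1°, and the critical height
H_c = (4c/γ) · sinβ cosφ / [1 − cos(β − φ)]
    = (4·38.6/18.8) · sin68.3°·cos25.9° / [1 − cos(42.4°)]
    = 8.213 · 0.9291·0.8996 / [1 − 0.7385]
    = 8.213 · 0.8358 / 0.2615
    = 26.25 m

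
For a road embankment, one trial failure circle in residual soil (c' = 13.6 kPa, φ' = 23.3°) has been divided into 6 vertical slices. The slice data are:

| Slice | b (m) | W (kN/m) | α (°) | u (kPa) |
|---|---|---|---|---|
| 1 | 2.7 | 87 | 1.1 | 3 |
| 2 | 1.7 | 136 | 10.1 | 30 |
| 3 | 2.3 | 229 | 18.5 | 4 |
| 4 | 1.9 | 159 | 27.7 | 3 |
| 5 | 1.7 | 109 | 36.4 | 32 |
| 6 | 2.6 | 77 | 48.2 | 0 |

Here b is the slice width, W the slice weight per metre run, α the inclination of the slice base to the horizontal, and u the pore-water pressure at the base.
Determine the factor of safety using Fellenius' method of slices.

Ordinary method of slices: FS = Σ[c'·Δl_i + (W_i cosα_i − u_i·Δl_i)·tanφ'] / Σ W_i sinα_i, with Δl_i = b_i / cosα_i.
Slice 1: Δl = 2.7/cos1.1° = 2.700 m; N'_1 = 87·cos1.1° − 3·2.700 = 78.9; c'Δl = 36.73; W sinα = 1.7
Slice 2: Δl = 1.7/cos10.1° = 1.727 m; N'_2 = 136·cos10.1° − 30·1.727 = 82.1; c'Δl = 23.48; W sinα = 23.8
Slice 3: Δl = 2.3/cos18.5° = 2.425 m; N'_3 = 229·cos18.5° − 4·2.425 = 207.5; c'Δl = 32.98; W sinα = 72.7
Slice 4: Δl = 1.9/cos27.7° = 2.146 m; N'_4 = 159·cos27.7° − 3·2.146 = 134.3; c'Δl = 29.18; W sinα = 73.9
Slice 5: Δl = 1.7/cos36.4° = 2.112 m; N'_5 = 109·cos36.4° − 32·2.112 = 20.1; c'Δl = 28.72; W sinα = 64.7
Slice 6: Δl = 2.6/cos48.2° = 3.901 m; N'_6 = 77·cos48.2° − 0·3.901 = 51.3; c'Δl = 53.05; W sinα = 57.4
Σc'Δl = 204.2 kN/m; ΣN' = 574.2 kN/m; ΣW sinα = 294.2 kN/m
Resisting = 204.2 + 574.2·tan23.3° = 204.2 + 247.3 = 451.5 kN/m
FS = 451.5 / 294.2 = 1.535

FS = 1.53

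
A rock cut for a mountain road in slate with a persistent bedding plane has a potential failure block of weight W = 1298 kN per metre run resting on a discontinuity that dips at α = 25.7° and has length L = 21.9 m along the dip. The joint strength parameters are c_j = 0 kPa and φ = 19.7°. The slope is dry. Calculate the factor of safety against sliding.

Resolving the block weight along and normal to the plane and applying the Mohr–Coulomb strength on the joint:
N' = W cosα = 1298·cos25.7° = 1169.6 kN/m
Driving force T = W sinα = 1298·sin25.7° = 562.9 kN/m
Resisting force R = c_j·L + N'·tanφ = 0·21.9 + 1169.6·tan19.7° = 0.0 + 418.8 = 418.8 kN/m
FS = R / T = 418.8 / 562.9 = 0.744

FS = 0.74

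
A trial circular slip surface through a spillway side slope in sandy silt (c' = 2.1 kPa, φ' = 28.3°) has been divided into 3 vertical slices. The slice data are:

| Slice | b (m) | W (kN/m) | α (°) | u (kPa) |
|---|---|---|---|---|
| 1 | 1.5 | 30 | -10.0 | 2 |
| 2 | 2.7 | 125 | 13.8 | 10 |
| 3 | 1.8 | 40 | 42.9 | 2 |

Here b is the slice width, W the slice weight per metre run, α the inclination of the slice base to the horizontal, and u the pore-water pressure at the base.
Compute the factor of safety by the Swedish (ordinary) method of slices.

Ordinary method of slices: FS = Σ[c'·Δl_i + (W_i cosα_i − u_i·Δl_i)·tanφ'] / Σ W_i sinα_i, with Δl_i = b_i / cosα_i.
Slice 1: Δl = 1.5/cos(-10.0°) = 1.523 m; N'_1 = 30·cos(-10.0°) − 2·1.523 = 26.5; c'Δl = 3.20; W sinα = -5.2
Slice 2: Δl = 2.7/cos13.8° = 2.780 m; N'_2 = 125·cos13.8° − 10·2.780 = 93.6; c'Δl = 5.84; W sinα = 29.8
Slice 3: Δl = 1.8/cos42.9° = 2.457 m; N'_3 = 40·cos42.9° − 2·2.457 = 24.4; c'Δl = 5.16; W sinα = 27.2
Σc'Δl = 14.2 kN/m; ΣN' = 144.5 kN/m; ΣW sinα = 51.8 kN/m
Resisting = 14.2 + 144.5·tan28.3° = 14.2 + 77.8 = 92.0 kN/m
FS = 92.0 / 51.8 = 1.775

FS = 1.77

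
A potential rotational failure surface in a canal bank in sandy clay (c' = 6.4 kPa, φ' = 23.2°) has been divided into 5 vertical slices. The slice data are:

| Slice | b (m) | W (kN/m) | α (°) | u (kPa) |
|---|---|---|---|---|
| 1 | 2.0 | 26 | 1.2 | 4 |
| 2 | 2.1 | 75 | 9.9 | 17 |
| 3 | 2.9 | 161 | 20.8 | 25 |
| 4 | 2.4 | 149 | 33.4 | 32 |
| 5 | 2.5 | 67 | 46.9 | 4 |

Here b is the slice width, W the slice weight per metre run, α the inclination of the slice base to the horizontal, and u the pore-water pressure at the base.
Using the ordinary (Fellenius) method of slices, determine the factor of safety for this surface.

FS = 0.85

Ordinary method of slices: FS = Σ[c'·Δl_i + (W_i cosα_i − u_i·Δl_i)·tanφ'] / Σ W_i sinα_i, with Δl_i = b_i / cosα_i.
Slice 1: Δl = 2.0/cos1.2° = 2.000 m; N'_1 = 26·cos1.2° − 4·2.000 = 18.0; c'Δl = 12.80; W sinα = 0.5
Slice 2: Δl = 2.1/cos9.9° = 2.132 m; N'_2 = 75·cos9.9° − 17·2.132 = 37.6; c'Δl = 13.64; W sinα = 12.9
Slice 3: Δl = 2.9/cos20.8° = 3.102 m; N'_3 = 161·cos20.8° − 25·3.102 = 73.0; c'Δl = 19.85; W sinα = 57.2
Slice 4: Δl = 2.4/cos33.4° = 2.875 m; N'_4 = 149·cos33.4° − 32·2.875 = 32.4; c'Δl = 18.40; W sinα = 82.0
Slice 5: Δl = 2.5/cos46.9° = 3.659 m; N'_5 = 67·cos46.9° − 4·3.659 = 31.1; c'Δl = 23.42; W sinα = 48.9
Σc'Δl = 88.1 kN/m; ΣN' = 192.1 kN/m; ΣW sinα = 201.6 kN/m
Resisting = 88.1 + 192.1·tan23.2° = 88.1 + 82.3 = 170.5 kN/m
FS = 170.5 / 201.6 = 0.846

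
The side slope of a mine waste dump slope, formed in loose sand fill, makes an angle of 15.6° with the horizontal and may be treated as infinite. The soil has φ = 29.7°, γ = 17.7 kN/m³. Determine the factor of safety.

FS = 2.04

For a dry cohesionless infinite slope the factor of safety is FS = tanφ / tanβ.
FS = tan29.7° / tan15.6° = 0.5704 / 0.2792 = 2.043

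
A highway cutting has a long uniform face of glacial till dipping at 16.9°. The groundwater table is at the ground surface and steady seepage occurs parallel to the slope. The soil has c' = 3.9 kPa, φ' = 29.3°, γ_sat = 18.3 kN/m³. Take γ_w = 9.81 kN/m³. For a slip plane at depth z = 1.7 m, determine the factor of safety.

With seepage parallel to the slope and the water table at the surface, the effective normal stress on the slip plane uses the buoyant unit weight γ' = γ_sat − γ_w while the driving shear stress uses γ_sat:
FS = [c' + γ' z cos²β tanφ'] / [γ_sat z sinβ cosβ]
γ' = 18.3 − 9.81 = 8.49 kN/m³
Numerator = 3.9 + 8.49·1.7·cos²16.9°·tan29.3° = 3.9 + 8.49·1.7·0.9155·0.5612 = 11.315 kPa
Denominator = 18.3·1.7·sin16.9°·cos16.9° = 18.3·1.7·0.2907·0.9568 = 8.653 kPa
FS = 11.315 / 8.653 = 1.308

FS = 1.31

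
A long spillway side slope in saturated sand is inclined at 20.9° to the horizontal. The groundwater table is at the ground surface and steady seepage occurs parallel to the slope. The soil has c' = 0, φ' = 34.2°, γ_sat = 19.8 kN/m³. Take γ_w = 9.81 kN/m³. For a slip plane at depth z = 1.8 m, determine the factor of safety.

FS = 0.90

With seepage parallel to the slope and the water table at the surface, the effective normal stress on the slip plane uses the buoyant unit weight γ' = γ_sat − γ_w while the driving shear stress uses γ_sat:
FS = [c' + γ' z cos²β tanφ'] / [γ_sat z sinβ cosβ]
(For c' = 0 this reduces to FS = (γ'/γ_sat)·tanφ'/tanβ.)
γ' = 19.8 − 9.81 = 9.99 kN/m³
Numerator = 0.0 + 9.99·1.8·cos²20.9°·tan34.2° = 0.0 + 9.99·1.8·0.8727·0.6796 = 10.665 kPa
Denominator = 19.8·1.8·sin20.9°·cos20.9° = 19.8·1.8·0.3567·0.9342 = 11.878 kPa
FS = 10.665 / 11.878 = 0.898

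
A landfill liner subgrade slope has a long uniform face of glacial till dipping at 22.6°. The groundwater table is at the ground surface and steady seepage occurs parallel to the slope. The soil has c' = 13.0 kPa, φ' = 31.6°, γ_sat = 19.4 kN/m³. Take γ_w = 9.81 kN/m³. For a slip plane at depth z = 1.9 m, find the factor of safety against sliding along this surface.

FS = 1.72

With seepage parallel to the slope and the water table at the surface, the effective normal stress on the slip plane uses the buoyant unit weight γ' = γ_sat − γ_w while the driving shear stress uses γ_sat:
FS = [c' + γ' z cos²β tanφ'] / [γ_sat z sinβ cosβ]
γ' = 19.4 − 9.81 = 9.59 kN/m³
Numerator = 13.0 + 9.59·1.9·cos²22.6°·tan31.6° = 13.0 + 9.59·1.9·0.8523·0.6152 = 22.554 kPa
Denominator = 19.4·1.9·sin22.6°·cos22.6° = 19.4·1.9·0.3843·0.9232 = 13.077 kPa
FS = 22.554 / 13.077 = 1.725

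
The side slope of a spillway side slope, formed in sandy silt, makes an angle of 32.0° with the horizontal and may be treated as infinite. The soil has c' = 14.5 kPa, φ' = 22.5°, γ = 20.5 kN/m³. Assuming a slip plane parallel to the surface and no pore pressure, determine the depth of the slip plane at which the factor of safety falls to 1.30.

Setting FS = 1.30 in FS = [c' + γz cos²β tanφ'] / [γz sinβ cosβ] and solving for z:
z = c' / [γ cosβ (FS·sinβ − cosβ·tanφ')]
  = 14.5 / [20.5·cos32.0°·(1.30·sin32.0° − cos32.0°·tan22.5°)]
  = 14.5 / [20.5·0.8480·(1.30·0.5299 − 0.8480·0.4142)]
  = 14.5 / 5.8696 = 2.470 m

z = 2.47 m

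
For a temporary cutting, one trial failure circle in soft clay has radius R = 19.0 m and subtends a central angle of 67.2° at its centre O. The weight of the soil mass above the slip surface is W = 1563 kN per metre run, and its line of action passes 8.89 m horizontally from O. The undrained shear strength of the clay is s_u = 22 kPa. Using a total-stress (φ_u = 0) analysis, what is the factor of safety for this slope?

Taking moments about the centre O, the resisting moment is provided by the undrained shear strength acting along the arc:
Arc length L_a = R·θ = 19.0·(67.2°·π/180) = 19.0·1.1729 = 22.28 m
M_R = s_u·L_a·R = 22·22.28·19.0 = 9314.9 kN·m/m
M_D = W·d = 1563·8.89 = 13895.1 kN·m/m
FS = M_R / M_D = 9314.9 / 13895.1 = 0.670

FS = 0.67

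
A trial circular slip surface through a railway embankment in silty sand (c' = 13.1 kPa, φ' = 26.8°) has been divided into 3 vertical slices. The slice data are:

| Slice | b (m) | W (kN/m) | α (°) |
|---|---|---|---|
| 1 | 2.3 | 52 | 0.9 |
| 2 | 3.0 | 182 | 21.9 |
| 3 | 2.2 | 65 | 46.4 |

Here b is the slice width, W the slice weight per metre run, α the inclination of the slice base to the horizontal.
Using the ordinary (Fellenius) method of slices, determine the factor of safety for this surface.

FS = 2.15

Ordinary method of slices: FS = Σ[c'·Δl_i + (W_i cosα_i)·tanφ'] / Σ W_i sinα_i, with Δl_i = b_i / cosα_i.
Slice 1: Δl = 2.3/cos0.9° = 2.300 m; N'_1 = 52·cos0.9° = 52.0; c'Δl = 30.13; W sinα = 0.8
Slice 2: Δl = 3.0/cos21.9° = 3.233 m; N'_2 = 182·cos21.9° = 168.9; c'Δl = 42.36; W sinα = 67.9
Slice 3: Δl = 2.2/cos46.4° = 3.190 m; N'_3 = 65·cos46.4° = 44.8; c'Δl = 41.79; W sinα = 47.1
Σc'Δl = 114.3 kN/m; ΣN' = 265.7 kN/m; ΣW sinα = 115.8 kN/m
Resisting = 114.3 + 265.7·tan26.8° = 114.3 + 134.2 = 248.5 kN/m
FS = 248.5 / 115.8 = 2.146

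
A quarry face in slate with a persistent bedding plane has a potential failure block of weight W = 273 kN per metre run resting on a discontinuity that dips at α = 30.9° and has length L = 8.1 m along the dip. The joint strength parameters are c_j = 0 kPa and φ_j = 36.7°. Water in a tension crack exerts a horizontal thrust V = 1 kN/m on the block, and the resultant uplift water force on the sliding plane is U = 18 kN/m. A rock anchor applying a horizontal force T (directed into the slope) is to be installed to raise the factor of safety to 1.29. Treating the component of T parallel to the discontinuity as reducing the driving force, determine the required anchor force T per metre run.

Resolving forces along and normal to the sliding plane, with the horizontal anchor force T adding T·sinα to the effective normal force and T·cosα acting up the plane against the driving force:
FS = [c_jL + (W cosα − U − V sinα + T sinα) tanφ_j] / [W sinα + V cosα − T cosα]
Without the anchor: N' = 215.7 kN/m, driving T_d = 141.1 kN/m, resisting R = 0·8.1 + 215.7·tan36.7° = 160.8 kN/m, FS = 1.14.
Setting FS = 1.29 and solving for T:
1.29·(141.1 − T cos30.9°) = 160.8 + T sin30.9°·tan36.7°
T·(sin30.9°·tan36.7° + 1.29·cos30.9°) = 1.29·141.1 − 160.8
T·(0.5135·0.7454 + 1.29·0.8581) = 182.0 − 160.8 = 21.2
T·1.4897 = 21.2
T = 14.2 kN/m

T = 14 kN/m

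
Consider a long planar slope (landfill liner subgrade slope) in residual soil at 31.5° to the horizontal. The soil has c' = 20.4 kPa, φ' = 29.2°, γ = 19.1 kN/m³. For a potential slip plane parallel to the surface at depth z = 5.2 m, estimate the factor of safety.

For an infinite slope with a slip plane parallel to the surface (no pore pressure): FS = [c' + γz cos²β tanφ'] / [γz sinβ cosβ].
γz = 19.1·5.2 = 99.32 kN/m²
Numerator = 20.4 + 99.32·cos²31.5°·tan29.2° = 20.4 + 99.32·0.7270·0.5589 = 60.754 kPa
Denominator = 99.32·sin31.5°·cos31.5° = 99.32·0.5225·0.8526 = 44.247 kPa
FS = 60.754 / 44.247 = 1.373

FS = 1.37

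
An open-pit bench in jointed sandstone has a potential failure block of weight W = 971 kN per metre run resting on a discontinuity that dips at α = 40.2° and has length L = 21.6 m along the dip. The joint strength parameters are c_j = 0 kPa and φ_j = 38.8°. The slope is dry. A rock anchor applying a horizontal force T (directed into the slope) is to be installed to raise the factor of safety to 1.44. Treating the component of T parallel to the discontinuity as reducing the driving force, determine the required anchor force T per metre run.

T = 189 kN/m

Resolving forces along and normal to the sliding plane, with the horizontal anchor force T adding T·sinα to the effective normal force and T·cosα acting up the plane against the driving force:
FS = [c_jL + (W cosα + T sinα) tanφ_j] / [W sinα − T cosα]
Without the anchor: N' = 741.6 kN/m, driving T_d = 626.7 kN/m, resisting R = 0·21.6 + 741.6·tan38.8° = 596.3 kN/m, FS = 0.95.
Setting FS = 1.44 and solving for T:
1.44·(626.7 − T cos40.2°) = 596.3 + T sin40.2°·tan38.8°
T·(sin40.2°·tan38.8° + 1.44·cos40.2°) = 1.44·626.7 − 596.3
T·(0.6455·0.8040 + 1.44·0.7638) = 902.5 − 596.3 = 306.2
T·1.6188 = 306.2
T = 189.2 kN/m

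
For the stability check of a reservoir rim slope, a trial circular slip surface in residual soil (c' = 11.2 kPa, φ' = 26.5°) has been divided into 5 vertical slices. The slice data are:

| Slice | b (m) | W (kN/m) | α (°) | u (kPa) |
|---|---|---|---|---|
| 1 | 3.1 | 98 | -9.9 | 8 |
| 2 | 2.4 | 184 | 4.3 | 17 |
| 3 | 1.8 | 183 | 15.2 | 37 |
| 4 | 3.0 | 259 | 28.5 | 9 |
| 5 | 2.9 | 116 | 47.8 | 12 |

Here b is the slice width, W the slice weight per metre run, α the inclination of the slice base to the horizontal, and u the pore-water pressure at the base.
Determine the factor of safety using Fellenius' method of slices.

FS = 1.73

Ordinary method of slices: FS = Σ[c'·Δl_i + (W_i cosα_i − u_i·Δl_i)·tanφ'] / Σ W_i sinα_i, with Δl_i = b_i / cosα_i.
Slice 1: Δl = 3.1/cos(-9.9°) = 3.147 m; N'_1 = 98·cos(-9.9°) − 8·3.147 = 71.4; c'Δl = 35.24; W sinα = -16.8
Slice 2: Δl = 2.4/cos4.3° = 2.407 m; N'_2 = 184·cos4.3° − 17·2.407 = 142.6; c'Δl = 26.96; W sinα = 13.8
Slice 3: Δl = 1.8/cos15.2° = 1.865 m; N'_3 = 183·cos15.2° − 37·1.865 = 107.6; c'Δl = 20.89; W sinα = 48.0
Slice 4: Δl = 3.0/cos28.5° = 3.414 m; N'_4 = 259·cos28.5° − 9·3.414 = 196.9; c'Δl = 38.23; W sinα = 123.6
Slice 5: Δl = 2.9/cos47.8° = 4.317 m; N'_5 = 116·cos47.8° − 12·4.317 = 26.1; c'Δl = 48.35; W sinα = 85.9
Σc'Δl = 169.7 kN/m; ΣN' = 544.5 kN/m; ΣW sinα = 254.4 kN/m
Resisting = 169.7 + 544.5·tan26.5° = 169.7 + 271.5 = 441.2 kN/m
FS = 441.2 / 254.4 = 1.734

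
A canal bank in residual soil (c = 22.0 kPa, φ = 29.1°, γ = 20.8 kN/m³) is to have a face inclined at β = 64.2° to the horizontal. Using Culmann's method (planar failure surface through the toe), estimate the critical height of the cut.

H_c = 18.30 m

Culmann's analysis gives the critical failure plane at α_cr = (β + φ)/2 = (64.2 + 29.1)/2 = 46.7°, and the critical height
H_c = (4c/γ) · sinβ cosφ / [1 − cos(β − φ)]
    = (4·22.0/20.8) · sin64.2°·cos29.1° / [1 − cos(35.1°)]
    = 4.231 · 0.9003·0.8738 / [1 − 0.8181]
    = 4.231 · 0.7867 / 0.1819
    = 18.30 m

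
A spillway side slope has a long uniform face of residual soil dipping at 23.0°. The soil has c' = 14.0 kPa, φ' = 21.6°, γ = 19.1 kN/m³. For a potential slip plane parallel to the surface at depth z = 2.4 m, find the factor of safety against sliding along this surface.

For an infinite slope with a slip plane parallel to the surface (no pore pressure): FS = [c' + γz cos²β tanφ'] / [γz sinβ cosβ].
γz = 19.1·2.4 = 45.84 kN/m²
Numerator = 14.0 + 45.84·cos²23.0°·tan21.6° = 14.0 + 45.84·0.8473·0.3959 = 29.378 kPa
Denominator = 45.84·sin23.0°·cos23.0° = 45.84·0.3907·0.9205 = 16.487 kPa
FS = 29.378 / 16.487 = 1.782

FS = 1.78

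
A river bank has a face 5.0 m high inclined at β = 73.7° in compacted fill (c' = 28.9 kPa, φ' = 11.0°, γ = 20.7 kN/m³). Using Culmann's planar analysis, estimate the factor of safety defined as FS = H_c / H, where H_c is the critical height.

H_c = (4c'/γ) · sinβ cosφ' / [1 − cos(β − φ')]
    = (4·28.9/20.7) · sin73.7°·cos11.0° / [1 − cos62.7°]
    = 5.585 · 0.9422 / 0.5414 = 9.72 m
FS = H_c / H = 9.72 / 5.0 = 1.944

FS = 1.94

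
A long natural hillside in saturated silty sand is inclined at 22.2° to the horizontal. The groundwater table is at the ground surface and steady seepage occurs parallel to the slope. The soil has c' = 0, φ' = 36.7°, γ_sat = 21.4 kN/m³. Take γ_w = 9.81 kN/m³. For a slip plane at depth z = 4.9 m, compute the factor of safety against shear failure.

With seepage parallel to the slope and the water table at the surface, the effective normal stress on the slip plane uses the buoyant unit weight γ' = γ_sat − γ_w while the driving shear stress uses γ_sat:
FS = [c' + γ' z cos²β tanφ'] / [γ_sat z sinβ cosβ]
(For c' = 0 this reduces to FS = (γ'/γ_sat)·tanφ'/tanβ.)
γ' = 21.4 − 9.81 = 11.59 kN/m³
Numerator = 0.0 + 11.59·4.9·cos²22.2°·tan36.7° = 0.0 + 11.59·4.9·0.8572·0.7454 = 36.287 kPa
Denominator = 21.4·4.9·sin22.2°·cos22.2° = 21.4·4.9·0.3778·0.9259 = 36.683 kPa
FS = 36.287 / 36.683 = 0.989

FS = 0.99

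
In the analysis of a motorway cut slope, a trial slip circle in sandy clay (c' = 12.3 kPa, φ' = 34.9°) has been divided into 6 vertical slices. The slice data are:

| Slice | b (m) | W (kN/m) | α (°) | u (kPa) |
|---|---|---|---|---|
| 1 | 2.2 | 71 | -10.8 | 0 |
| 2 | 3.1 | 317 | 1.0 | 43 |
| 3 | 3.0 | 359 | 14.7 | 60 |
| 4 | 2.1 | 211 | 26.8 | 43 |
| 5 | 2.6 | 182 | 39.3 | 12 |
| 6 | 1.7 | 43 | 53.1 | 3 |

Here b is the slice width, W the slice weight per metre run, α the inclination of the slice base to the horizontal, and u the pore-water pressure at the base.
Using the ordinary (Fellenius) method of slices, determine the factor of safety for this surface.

FS = 1.95

Ordinary method of slices: FS = Σ[c'·Δl_i + (W_i cosα_i − u_i·Δl_i)·tanφ'] / Σ W_i sinα_i, with Δl_i = b_i / cosα_i.
Slice 1: Δl = 2.2/cos(-10.8°) = 2.240 m; N'_1 = 71·cos(-10.8°) − 0·2.240 = 69.7; c'Δl = 27.55; W sinα = -13.3
Slice 2: Δl = 3.1/cos1.0° = 3.100 m; N'_2 = 317·cos1.0° − 43·3.100 = 183.6; c'Δl = 38.14; W sinα = 5.5
Slice 3: Δl = 3.0/cos14.7° = 3.102 m; N'_3 = 359·cos14.7° − 60·3.102 = 161.2; c'Δl = 38.15; W sinα = 91.1
Slice 4: Δl = 2.1/cos26.8° = 2.353 m; N'_4 = 211·cos26.8° − 43·2.353 = 87.2; c'Δl = 28.94; W sinα = 95.1
Slice 5: Δl = 2.6/cos39.3° = 3.360 m; N'_5 = 182·cos39.3° − 12·3.360 = 100.5; c'Δl = 41.33; W sinα = 115.3
Slice 6: Δl = 1.7/cos53.1° = 2.831 m; N'_6 = 43·cos53.1° − 3·2.831 = 17.3; c'Δl = 34.83; W sinα = 34.4
Σc'Δl = 208.9 kN/m; ΣN' = 619.5 kN/m; ΣW sinα = 328.1 kN/m
Resisting = 208.9 + 619.5·tan34.9° = 208.9 + 432.2 = 641.1 kN/m
FS = 641.1 / 328.1 = 1.954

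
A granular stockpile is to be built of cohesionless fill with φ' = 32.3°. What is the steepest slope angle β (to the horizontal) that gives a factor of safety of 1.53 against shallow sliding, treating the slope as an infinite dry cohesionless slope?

For an infinite dry cohesionless slope FS = tanφ'/tanβ, so tanβ = tanφ' / FS.
tanβ = tan32.3° / 1.53 = 0.6322 / 1.53 = 0.4132
β = arctan(0.4132) = 22.45°

β = 22.4°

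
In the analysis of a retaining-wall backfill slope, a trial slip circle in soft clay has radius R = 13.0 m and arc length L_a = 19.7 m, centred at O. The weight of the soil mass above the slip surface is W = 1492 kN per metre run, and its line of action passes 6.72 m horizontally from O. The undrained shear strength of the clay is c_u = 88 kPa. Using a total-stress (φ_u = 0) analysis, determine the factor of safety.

FS = 2.25

Taking moments about the centre O, the resisting moment is provided by the undrained shear strength acting along the arc:
M_R = c_u·L_a·R = 88·19.70·13.0 = 22536.8 kN·m/m
M_D = W·d = 1492·6.72 = 10026.2 kN·m/m
FS = M_R / M_D = 22536.8 / 10026.2 = 2.248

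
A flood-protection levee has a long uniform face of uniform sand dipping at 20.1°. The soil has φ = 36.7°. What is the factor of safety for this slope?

FS = 2.04

For a dry cohesionless infinite slope the factor of safety is FS = tanφ / tanβ.
FS = tan36.7° / tan20.1° = 0.7454 / 0.3659 = 2.037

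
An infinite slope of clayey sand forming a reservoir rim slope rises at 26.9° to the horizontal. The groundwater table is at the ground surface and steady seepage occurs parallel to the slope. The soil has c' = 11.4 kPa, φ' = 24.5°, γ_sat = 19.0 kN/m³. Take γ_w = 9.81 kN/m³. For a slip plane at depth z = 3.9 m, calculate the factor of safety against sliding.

With seepage parallel to the slope and the water table at the surface, the effective normal stress on the slip plane uses the buoyant unit weight γ' = γ_sat − γ_w while the driving shear stress uses γ_sat:
FS = [c' + γ' z cos²β tanφ'] / [γ_sat z sinβ cosβ]
γ' = 19.0 − 9.81 = 9.19 kN/m³
Numerator = 11.4 + 9.19·3.9·cos²26.9°·tan24.5° = 11.4 + 9.19·3.9·0.7953·0.4557 = 24.390 kPa
Denominator = 19.0·3.9·sin26.9°·cos26.9° = 19.0·3.9·0.4524·0.8918 = 29.898 kPa
FS = 24.390 / 29.898 = 0.816

FS = 0.82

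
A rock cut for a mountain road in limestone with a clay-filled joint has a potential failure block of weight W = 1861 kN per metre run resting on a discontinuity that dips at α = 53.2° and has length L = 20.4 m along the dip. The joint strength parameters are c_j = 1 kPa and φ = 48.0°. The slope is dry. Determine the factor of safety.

Resolving the block weight along and normal to the plane and applying the Mohr–Coulomb strength on the joint:
N' = W cosα = 1861·cos53.2° = 1114.8 kN/m
Driving force T = W sinα = 1861·sin53.2° = 1490.2 kN/m
Resisting force R = c_j·L + N'·tanφ = 1·20.4 + 1114.8·tan48.0° = 20.4 + 1238.1 = 1258.5 kN/m
FS = R / T = 1258.5 / 1490.2 = 0.845

FS = 0.84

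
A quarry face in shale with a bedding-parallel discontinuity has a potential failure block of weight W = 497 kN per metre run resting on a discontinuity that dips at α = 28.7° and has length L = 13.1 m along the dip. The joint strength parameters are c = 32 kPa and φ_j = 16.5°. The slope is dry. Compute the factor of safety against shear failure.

FS = 2.30

Resolving the block weight along and normal to the plane and applying the Mohr–Coulomb strength on the joint:
N' = W cosα = 497·cos28.7° = 435.9 kN/m
Driving force T = W sinα = 497·sin28.7° = 238.7 kN/m
Resisting force R = c·L + N'·tanφ_j = 32·13.1 + 435.9·tan16.5° = 419.2 + 129.1 = 548.3 kN/m
FS = R / T = 548.3 / 238.7 = 2.297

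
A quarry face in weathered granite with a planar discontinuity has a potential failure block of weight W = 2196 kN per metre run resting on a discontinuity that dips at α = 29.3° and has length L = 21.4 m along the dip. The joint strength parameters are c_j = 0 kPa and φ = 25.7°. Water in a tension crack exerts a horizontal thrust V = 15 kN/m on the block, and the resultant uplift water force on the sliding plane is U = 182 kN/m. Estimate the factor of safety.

FS = 0.76

Resolving the block weight along and normal to the plane and applying the Mohr–Coulomb strength on the joint:
N' = W cosα − U − V sinα = 2196·cos29.3° − 182 − 15·sin29.3° = 1725.7 kN/m
Driving force T = W sinα + V cosα = 2196·sin29.3° + 15·cos29.3° = 1087.8 kN/m
Resisting force R = c_j·L + N'·tanφ = 0·21.4 + 1725.7·tan25.7° = 0.0 + 830.5 = 830.5 kN/m
FS = R / T = 830.5 / 1087.8 = 0.764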